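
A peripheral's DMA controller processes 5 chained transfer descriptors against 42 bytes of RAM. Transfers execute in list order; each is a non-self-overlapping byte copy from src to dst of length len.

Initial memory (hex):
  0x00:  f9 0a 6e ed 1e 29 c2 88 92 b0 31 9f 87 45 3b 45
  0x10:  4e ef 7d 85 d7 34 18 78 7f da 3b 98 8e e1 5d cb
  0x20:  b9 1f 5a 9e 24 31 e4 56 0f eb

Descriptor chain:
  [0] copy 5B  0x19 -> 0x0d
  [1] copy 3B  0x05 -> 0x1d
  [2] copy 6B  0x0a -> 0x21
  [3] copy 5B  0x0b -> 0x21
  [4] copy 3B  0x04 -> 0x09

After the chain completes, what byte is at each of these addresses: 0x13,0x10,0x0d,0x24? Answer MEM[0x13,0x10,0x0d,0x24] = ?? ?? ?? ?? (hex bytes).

#0 dst[0x0d+5] := {0xda,0x3b,0x98,0x8e,0xe1}
#1 dst[0x1d+3] := {0x29,0xc2,0x88}
#2 dst[0x21+6] := {0x31,0x9f,0x87,0xda,0x3b,0x98}
#3 dst[0x21+5] := {0x9f,0x87,0xda,0x3b,0x98}
#4 dst[0x09+3] := {0x1e,0x29,0xc2}
query mem[0x13]=0x85, mem[0x10]=0x8e, mem[0x0d]=0xda, mem[0x24]=0x3b

MEM[0x13,0x10,0x0d,0x24] = 85 8e da 3b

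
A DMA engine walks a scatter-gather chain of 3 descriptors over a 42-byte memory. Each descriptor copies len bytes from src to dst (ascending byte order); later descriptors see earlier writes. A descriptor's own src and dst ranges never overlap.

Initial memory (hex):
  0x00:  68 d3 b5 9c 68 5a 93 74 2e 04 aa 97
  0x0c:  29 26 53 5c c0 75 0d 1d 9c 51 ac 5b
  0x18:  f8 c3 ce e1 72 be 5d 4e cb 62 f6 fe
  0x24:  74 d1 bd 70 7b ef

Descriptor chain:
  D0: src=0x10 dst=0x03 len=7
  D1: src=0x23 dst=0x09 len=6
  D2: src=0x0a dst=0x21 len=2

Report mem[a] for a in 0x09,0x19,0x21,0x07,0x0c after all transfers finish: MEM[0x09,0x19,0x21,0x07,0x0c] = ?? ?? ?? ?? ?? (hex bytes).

MEM[0x09,0x19,0x21,0x07,0x0c] = fe c3 74 9c bd

D0: mem[0x03..0x09] <- [c0 75 0d 1d 9c 51 ac]
D1: mem[0x09..0x0e] <- [fe 74 d1 bd 70 7b]
D2: mem[0x21..0x22] <- [74 d1]
query mem[0x09]=0xfe, mem[0x19]=0xc3, mem[0x21]=0x74, mem[0x07]=0x9c, mem[0x0c]=0xbd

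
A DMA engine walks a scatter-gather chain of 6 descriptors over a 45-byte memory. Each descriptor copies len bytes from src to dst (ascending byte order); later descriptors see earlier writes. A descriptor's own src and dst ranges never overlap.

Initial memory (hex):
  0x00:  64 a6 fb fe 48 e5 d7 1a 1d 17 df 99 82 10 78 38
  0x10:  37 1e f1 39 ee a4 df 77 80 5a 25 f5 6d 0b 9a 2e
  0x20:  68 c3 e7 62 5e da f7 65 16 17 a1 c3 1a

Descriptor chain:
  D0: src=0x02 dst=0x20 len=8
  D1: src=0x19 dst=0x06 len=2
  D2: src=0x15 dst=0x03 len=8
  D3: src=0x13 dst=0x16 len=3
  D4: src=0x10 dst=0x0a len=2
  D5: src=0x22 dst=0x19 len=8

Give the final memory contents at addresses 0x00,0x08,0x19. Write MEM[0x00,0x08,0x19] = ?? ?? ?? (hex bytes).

MEM[0x00,0x08,0x19] = 64 25 48

#0 dst[0x20+8] := {0xfb,0xfe,0x48,0xe5,0xd7,0x1a,0x1d,0x17}
#1 dst[0x06+2] := {0x5a,0x25}
#2 dst[0x03+8] := {0xa4,0xdf,0x77,0x80,0x5a,0x25,0xf5,0x6d}
#3 dst[0x16+3] := {0x39,0xee,0xa4}
#4 dst[0x0a+2] := {0x37,0x1e}
#5 dst[0x19+8] := {0x48,0xe5,0xd7,0x1a,0x1d,0x17,0x16,0x17}
query mem[0x00]=0x64, mem[0x08]=0x25, mem[0x19]=0x48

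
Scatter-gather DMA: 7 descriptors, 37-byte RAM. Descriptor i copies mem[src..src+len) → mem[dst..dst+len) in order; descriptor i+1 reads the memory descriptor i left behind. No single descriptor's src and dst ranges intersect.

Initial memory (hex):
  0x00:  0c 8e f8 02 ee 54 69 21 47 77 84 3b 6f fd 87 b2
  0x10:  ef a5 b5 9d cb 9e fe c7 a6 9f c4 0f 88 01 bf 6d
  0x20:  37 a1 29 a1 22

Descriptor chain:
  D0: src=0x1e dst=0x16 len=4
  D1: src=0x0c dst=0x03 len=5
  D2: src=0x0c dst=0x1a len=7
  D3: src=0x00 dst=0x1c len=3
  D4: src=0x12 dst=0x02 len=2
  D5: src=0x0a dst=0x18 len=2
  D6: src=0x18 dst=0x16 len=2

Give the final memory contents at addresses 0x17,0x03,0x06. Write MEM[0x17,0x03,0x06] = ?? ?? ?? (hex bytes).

MEM[0x17,0x03,0x06] = 3b 9d b2

D0: mem[0x16..0x19] <- [bf 6d 37 a1]
D1: mem[0x03..0x07] <- [6f fd 87 b2 ef]
D2: mem[0x1a..0x20] <- [6f fd 87 b2 ef a5 b5]
D3: mem[0x1c..0x1e] <- [0c 8e f8]
D4: mem[0x02..0x03] <- [b5 9d]
D5: mem[0x18..0x19] <- [84 3b]
D6: mem[0x16..0x17] <- [84 3b]
query mem[0x17]=0x3b, mem[0x03]=0x9d, mem[0x06]=0xb2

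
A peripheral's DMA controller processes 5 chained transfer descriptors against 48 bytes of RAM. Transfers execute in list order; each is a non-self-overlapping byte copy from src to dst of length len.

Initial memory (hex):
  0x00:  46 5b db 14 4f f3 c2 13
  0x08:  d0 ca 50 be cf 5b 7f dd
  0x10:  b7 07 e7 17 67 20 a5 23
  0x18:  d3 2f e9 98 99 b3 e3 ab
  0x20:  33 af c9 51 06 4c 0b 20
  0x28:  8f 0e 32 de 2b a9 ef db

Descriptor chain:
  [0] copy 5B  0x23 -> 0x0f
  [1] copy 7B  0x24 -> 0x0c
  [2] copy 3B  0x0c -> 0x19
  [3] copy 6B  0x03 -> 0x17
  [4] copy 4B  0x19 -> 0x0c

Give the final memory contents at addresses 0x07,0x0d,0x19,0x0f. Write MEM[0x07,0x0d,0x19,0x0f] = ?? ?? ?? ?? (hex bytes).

MEM[0x07,0x0d,0x19,0x0f] = 13 c2 f3 d0

  after D0: wrote 5B at 0x0f = 51064c0b20
  after D1: wrote 7B at 0x0c = 064c0b208f0e32
  after D2: wrote 3B at 0x19 = 064c0b
  after D3: wrote 6B at 0x17 = 144ff3c213d0
  after D4: wrote 4B at 0x0c = f3c213d0
query mem[0x07]=0x13, mem[0x0d]=0xc2, mem[0x19]=0xf3, mem[0x0f]=0xd0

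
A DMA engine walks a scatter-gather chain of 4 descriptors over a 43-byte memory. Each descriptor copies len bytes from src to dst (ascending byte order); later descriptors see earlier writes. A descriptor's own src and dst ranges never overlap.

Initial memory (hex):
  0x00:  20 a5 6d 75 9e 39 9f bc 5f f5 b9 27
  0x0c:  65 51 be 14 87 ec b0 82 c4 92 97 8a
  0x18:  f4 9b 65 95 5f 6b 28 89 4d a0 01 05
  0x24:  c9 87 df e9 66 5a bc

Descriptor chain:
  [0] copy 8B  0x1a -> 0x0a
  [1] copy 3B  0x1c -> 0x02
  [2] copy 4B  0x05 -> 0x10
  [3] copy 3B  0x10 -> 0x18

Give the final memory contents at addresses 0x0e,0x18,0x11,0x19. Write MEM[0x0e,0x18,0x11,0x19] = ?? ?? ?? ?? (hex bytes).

MEM[0x0e,0x18,0x11,0x19] = 28 39 9f 9f

D0: mem[0x0a..0x11] <- [65 95 5f 6b 28 89 4d a0]
D1: mem[0x02..0x04] <- [5f 6b 28]
D2: mem[0x10..0x13] <- [39 9f bc 5f]
D3: mem[0x18..0x1a] <- [39 9f bc]
query mem[0x0e]=0x28, mem[0x18]=0x39, mem[0x11]=0x9f, mem[0x19]=0x9f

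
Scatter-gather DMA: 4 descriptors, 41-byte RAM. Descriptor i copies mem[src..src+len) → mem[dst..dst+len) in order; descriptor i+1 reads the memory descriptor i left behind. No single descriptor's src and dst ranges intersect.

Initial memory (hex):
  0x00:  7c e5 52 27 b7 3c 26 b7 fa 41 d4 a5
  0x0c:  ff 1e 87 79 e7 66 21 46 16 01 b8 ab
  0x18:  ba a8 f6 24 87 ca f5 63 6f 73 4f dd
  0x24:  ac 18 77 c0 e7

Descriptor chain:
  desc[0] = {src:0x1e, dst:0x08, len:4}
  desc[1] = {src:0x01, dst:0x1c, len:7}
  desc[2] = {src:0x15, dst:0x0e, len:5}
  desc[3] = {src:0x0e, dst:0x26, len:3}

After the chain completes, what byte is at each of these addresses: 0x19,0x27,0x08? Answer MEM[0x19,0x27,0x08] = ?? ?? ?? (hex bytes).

MEM[0x19,0x27,0x08] = a8 b8 f5

  after D0: wrote 4B at 0x08 = f5636f73
  after D1: wrote 7B at 0x1c = e55227b73c26b7
  after D2: wrote 5B at 0x0e = 01b8abbaa8
  after D3: wrote 3B at 0x26 = 01b8ab
query mem[0x19]=0xa8, mem[0x27]=0xb8, mem[0x08]=0xf5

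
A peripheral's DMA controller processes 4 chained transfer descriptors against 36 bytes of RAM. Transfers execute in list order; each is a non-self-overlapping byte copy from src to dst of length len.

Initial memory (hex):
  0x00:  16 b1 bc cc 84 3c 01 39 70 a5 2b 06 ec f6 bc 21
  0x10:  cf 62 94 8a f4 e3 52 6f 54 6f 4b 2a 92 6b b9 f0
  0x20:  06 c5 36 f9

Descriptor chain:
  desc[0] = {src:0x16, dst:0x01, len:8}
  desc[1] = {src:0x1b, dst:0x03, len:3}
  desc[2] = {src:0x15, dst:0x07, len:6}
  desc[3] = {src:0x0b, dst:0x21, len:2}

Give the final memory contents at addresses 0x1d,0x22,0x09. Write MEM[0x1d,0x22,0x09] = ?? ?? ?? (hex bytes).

#0 dst[0x01+8] := {0x52,0x6f,0x54,0x6f,0x4b,0x2a,0x92,0x6b}
#1 dst[0x03+3] := {0x2a,0x92,0x6b}
#2 dst[0x07+6] := {0xe3,0x52,0x6f,0x54,0x6f,0x4b}
#3 dst[0x21+2] := {0x6f,0x4b}
query mem[0x1d]=0x6b, mem[0x22]=0x4b, mem[0x09]=0x6f

MEM[0x1d,0x22,0x09] = 6b 4b 6f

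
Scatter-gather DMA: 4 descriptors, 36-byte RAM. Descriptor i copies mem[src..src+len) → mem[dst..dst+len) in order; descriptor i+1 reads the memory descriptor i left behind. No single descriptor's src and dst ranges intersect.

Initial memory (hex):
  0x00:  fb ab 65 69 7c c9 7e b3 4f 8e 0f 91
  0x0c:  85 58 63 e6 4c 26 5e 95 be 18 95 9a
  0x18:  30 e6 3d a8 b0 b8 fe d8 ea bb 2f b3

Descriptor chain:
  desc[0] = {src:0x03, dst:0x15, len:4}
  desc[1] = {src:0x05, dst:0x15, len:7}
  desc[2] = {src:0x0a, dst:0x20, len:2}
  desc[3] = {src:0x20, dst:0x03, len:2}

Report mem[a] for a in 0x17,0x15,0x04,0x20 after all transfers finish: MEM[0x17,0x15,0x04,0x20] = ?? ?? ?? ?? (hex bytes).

MEM[0x17,0x15,0x04,0x20] = b3 c9 91 0f

#0 dst[0x15+4] := {0x69,0x7c,0xc9,0x7e}
#1 dst[0x15+7] := {0xc9,0x7e,0xb3,0x4f,0x8e,0x0f,0x91}
#2 dst[0x20+2] := {0x0f,0x91}
#3 dst[0x03+2] := {0x0f,0x91}
query mem[0x17]=0xb3, mem[0x15]=0xc9, mem[0x04]=0x91, mem[0x20]=0x0f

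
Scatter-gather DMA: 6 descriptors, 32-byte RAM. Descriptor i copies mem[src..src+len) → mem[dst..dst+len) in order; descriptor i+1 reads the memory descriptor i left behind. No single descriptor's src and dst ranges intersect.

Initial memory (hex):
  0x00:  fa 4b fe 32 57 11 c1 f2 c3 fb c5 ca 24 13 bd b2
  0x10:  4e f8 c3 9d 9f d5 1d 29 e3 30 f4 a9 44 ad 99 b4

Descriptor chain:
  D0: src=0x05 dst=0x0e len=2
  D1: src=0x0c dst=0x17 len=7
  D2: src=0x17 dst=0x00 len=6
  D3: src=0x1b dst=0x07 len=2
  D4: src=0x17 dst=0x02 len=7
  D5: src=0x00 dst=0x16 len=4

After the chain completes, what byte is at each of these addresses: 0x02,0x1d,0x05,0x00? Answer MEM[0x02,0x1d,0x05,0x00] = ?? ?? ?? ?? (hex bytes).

MEM[0x02,0x1d,0x05,0x00] = 24 c3 c1 24

D0: mem[0x0e..0x0f] <- [11 c1]
D1: mem[0x17..0x1d] <- [24 13 11 c1 4e f8 c3]
D2: mem[0x00..0x05] <- [24 13 11 c1 4e f8]
D3: mem[0x07..0x08] <- [4e f8]
D4: mem[0x02..0x08] <- [24 13 11 c1 4e f8 c3]
D5: mem[0x16..0x19] <- [24 13 24 13]
query mem[0x02]=0x24, mem[0x1d]=0xc3, mem[0x05]=0xc1, mem[0x00]=0x24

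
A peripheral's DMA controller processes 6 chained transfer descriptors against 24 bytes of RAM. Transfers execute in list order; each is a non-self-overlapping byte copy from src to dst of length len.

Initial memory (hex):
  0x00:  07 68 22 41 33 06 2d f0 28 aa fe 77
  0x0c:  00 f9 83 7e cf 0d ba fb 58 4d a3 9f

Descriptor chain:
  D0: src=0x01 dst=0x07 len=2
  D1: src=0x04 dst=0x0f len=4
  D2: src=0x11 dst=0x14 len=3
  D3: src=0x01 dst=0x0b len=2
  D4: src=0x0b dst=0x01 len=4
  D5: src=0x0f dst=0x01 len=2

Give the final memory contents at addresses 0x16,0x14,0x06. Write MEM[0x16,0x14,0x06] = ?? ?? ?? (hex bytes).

MEM[0x16,0x14,0x06] = fb 2d 2d

[0] 0x01->0x07 len=2 : 68 22
[1] 0x04->0x0f len=4 : 33 06 2d 68
[2] 0x11->0x14 len=3 : 2d 68 fb
[3] 0x01->0x0b len=2 : 68 22
[4] 0x0b->0x01 len=4 : 68 22 f9 83
[5] 0x0f->0x01 len=2 : 33 06
query mem[0x16]=0xfb, mem[0x14]=0x2d, mem[0x06]=0x2d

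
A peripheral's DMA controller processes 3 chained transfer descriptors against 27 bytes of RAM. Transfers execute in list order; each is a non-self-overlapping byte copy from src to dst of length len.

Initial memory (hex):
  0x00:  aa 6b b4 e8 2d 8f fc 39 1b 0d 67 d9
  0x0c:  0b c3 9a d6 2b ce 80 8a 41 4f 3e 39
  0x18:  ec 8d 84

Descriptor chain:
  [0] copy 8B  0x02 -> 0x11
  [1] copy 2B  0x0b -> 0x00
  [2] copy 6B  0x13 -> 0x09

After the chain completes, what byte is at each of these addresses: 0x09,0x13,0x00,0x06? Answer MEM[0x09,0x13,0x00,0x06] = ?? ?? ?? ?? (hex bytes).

  after D0: wrote 8B at 0x11 = b4e82d8ffc391b0d
  after D1: wrote 2B at 0x00 = d90b
  after D2: wrote 6B at 0x09 = 2d8ffc391b0d
query mem[0x09]=0x2d, mem[0x13]=0x2d, mem[0x00]=0xd9, mem[0x06]=0xfc

MEM[0x09,0x13,0x00,0x06] = 2d 2d d9 fc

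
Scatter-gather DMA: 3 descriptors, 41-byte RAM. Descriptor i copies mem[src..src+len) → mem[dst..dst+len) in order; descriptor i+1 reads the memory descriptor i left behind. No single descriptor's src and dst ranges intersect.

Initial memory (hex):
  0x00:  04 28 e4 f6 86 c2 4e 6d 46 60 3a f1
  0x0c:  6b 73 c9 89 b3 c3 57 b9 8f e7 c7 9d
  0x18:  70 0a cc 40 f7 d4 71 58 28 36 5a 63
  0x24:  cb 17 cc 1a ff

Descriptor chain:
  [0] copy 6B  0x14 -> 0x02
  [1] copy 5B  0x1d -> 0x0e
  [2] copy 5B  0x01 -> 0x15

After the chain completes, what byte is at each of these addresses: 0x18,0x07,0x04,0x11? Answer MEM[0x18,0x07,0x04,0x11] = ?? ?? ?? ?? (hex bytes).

D0: mem[0x02..0x07] <- [8f e7 c7 9d 70 0a]
D1: mem[0x0e..0x12] <- [d4 71 58 28 36]
D2: mem[0x15..0x19] <- [28 8f e7 c7 9d]
query mem[0x18]=0xc7, mem[0x07]=0x0a, mem[0x04]=0xc7, mem[0x11]=0x28

MEM[0x18,0x07,0x04,0x11] = c7 0a c7 28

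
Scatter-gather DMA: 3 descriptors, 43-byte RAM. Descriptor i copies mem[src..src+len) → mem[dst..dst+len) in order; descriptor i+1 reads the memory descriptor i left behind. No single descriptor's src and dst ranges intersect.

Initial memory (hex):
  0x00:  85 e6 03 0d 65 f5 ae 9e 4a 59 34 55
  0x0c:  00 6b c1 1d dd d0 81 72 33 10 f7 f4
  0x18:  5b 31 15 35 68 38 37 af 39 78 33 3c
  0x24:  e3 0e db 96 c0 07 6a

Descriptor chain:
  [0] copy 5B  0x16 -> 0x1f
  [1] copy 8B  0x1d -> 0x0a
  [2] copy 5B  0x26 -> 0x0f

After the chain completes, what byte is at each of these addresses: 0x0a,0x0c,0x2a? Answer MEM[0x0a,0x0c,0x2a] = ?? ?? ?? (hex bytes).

  after D0: wrote 5B at 0x1f = f7f45b3115
  after D1: wrote 8B at 0x0a = 3837f7f45b3115e3
  after D2: wrote 5B at 0x0f = db96c0076a
query mem[0x0a]=0x38, mem[0x0c]=0xf7, mem[0x2a]=0x6a

MEM[0x0a,0x0c,0x2a] = 38 f7 6a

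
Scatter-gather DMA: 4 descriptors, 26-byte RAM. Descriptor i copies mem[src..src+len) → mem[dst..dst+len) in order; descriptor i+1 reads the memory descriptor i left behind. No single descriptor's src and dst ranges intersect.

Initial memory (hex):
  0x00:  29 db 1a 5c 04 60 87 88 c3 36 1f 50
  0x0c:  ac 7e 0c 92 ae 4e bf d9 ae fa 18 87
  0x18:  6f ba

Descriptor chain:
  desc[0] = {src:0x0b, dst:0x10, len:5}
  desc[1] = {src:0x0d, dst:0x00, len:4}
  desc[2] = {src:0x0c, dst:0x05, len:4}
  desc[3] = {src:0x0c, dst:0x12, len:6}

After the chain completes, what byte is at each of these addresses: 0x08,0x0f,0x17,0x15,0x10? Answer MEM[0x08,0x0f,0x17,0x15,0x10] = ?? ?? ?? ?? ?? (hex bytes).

MEM[0x08,0x0f,0x17,0x15,0x10] = 92 92 ac 92 50

[0] 0x0b->0x10 len=5 : 50 ac 7e 0c 92
[1] 0x0d->0x00 len=4 : 7e 0c 92 50
[2] 0x0c->0x05 len=4 : ac 7e 0c 92
[3] 0x0c->0x12 len=6 : ac 7e 0c 92 50 ac
query mem[0x08]=0x92, mem[0x0f]=0x92, mem[0x17]=0xac, mem[0x15]=0x92, mem[0x10]=0x50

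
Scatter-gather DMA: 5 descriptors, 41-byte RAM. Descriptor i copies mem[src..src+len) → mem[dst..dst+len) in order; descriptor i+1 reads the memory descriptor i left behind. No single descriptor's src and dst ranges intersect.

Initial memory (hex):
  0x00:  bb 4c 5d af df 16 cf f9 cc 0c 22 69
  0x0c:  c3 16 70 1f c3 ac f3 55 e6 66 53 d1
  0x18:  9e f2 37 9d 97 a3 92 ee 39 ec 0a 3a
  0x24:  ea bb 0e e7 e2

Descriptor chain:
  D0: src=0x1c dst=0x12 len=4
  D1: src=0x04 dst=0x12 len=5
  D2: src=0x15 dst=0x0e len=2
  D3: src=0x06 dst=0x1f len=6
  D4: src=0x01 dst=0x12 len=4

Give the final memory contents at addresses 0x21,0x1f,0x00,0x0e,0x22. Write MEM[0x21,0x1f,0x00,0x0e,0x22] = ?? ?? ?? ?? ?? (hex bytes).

MEM[0x21,0x1f,0x00,0x0e,0x22] = cc cf bb f9 0c

  after D0: wrote 4B at 0x12 = 97a392ee
  after D1: wrote 5B at 0x12 = df16cff9cc
  after D2: wrote 2B at 0x0e = f9cc
  after D3: wrote 6B at 0x1f = cff9cc0c2269
  after D4: wrote 4B at 0x12 = 4c5dafdf
query mem[0x21]=0xcc, mem[0x1f]=0xcf, mem[0x00]=0xbb, mem[0x0e]=0xf9, mem[0x22]=0x0c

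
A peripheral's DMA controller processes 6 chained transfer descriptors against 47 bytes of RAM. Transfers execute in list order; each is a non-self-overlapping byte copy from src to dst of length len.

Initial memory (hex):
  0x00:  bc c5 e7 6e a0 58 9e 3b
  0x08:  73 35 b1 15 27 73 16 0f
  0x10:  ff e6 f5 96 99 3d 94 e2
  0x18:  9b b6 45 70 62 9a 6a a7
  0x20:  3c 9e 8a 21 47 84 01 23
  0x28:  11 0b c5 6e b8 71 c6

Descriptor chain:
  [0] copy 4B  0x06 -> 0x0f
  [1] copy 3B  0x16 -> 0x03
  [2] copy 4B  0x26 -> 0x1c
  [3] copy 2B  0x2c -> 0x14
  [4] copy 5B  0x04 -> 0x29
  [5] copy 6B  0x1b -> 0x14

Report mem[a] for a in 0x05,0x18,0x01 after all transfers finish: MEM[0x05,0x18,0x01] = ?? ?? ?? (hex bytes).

MEM[0x05,0x18,0x01] = 9b 0b c5

  after D0: wrote 4B at 0x0f = 9e3b7335
  after D1: wrote 3B at 0x03 = 94e29b
  after D2: wrote 4B at 0x1c = 0123110b
  after D3: wrote 2B at 0x14 = b871
  after D4: wrote 5B at 0x29 = e29b9e3b73
  after D5: wrote 6B at 0x14 = 700123110b3c
query mem[0x05]=0x9b, mem[0x18]=0x0b, mem[0x01]=0xc5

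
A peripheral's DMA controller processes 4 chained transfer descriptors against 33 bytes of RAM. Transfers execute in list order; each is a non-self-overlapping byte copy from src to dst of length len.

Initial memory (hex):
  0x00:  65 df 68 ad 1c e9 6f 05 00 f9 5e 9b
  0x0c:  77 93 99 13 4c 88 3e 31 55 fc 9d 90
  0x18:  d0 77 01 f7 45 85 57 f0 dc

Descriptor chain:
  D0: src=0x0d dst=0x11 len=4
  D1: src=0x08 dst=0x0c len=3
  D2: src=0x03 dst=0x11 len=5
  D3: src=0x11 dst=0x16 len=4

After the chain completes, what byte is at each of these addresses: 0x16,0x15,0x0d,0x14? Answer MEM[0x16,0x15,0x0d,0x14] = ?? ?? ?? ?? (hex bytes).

MEM[0x16,0x15,0x0d,0x14] = ad 05 f9 6f

[0] 0x0d->0x11 len=4 : 93 99 13 4c
[1] 0x08->0x0c len=3 : 00 f9 5e
[2] 0x03->0x11 len=5 : ad 1c e9 6f 05
[3] 0x11->0x16 len=4 : ad 1c e9 6f
query mem[0x16]=0xad, mem[0x15]=0x05, mem[0x0d]=0xf9, mem[0x14]=0x6f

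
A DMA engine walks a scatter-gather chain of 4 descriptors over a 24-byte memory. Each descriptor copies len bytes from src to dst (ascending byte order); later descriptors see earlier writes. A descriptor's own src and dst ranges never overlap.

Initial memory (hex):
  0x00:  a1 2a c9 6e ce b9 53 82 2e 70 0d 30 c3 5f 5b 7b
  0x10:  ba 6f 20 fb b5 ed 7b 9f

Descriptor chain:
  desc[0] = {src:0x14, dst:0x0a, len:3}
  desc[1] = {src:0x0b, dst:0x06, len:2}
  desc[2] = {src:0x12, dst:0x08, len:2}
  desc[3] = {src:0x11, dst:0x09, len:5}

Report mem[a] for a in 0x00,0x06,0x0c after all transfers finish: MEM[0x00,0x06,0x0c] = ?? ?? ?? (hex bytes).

MEM[0x00,0x06,0x0c] = a1 ed b5

D0: mem[0x0a..0x0c] <- [b5 ed 7b]
D1: mem[0x06..0x07] <- [ed 7b]
D2: mem[0x08..0x09] <- [20 fb]
D3: mem[0x09..0x0d] <- [6f 20 fb b5 ed]
query mem[0x00]=0xa1, mem[0x06]=0xed, mem[0x0c]=0xb5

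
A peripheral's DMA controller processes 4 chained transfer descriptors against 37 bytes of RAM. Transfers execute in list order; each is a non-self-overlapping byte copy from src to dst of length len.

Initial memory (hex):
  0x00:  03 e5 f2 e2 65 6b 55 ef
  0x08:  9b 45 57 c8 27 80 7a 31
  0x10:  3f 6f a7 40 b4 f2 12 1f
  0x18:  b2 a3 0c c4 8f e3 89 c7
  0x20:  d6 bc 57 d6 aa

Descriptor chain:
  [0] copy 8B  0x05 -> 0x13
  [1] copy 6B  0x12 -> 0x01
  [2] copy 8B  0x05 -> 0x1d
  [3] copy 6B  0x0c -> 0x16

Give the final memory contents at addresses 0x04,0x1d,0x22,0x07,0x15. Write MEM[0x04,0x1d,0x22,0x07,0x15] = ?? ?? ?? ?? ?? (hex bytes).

  after D0: wrote 8B at 0x13 = 6b55ef9b4557c827
  after D1: wrote 6B at 0x01 = a76b55ef9b45
  after D2: wrote 8B at 0x1d = 9b45ef9b4557c827
  after D3: wrote 6B at 0x16 = 27807a313f6f
query mem[0x04]=0xef, mem[0x1d]=0x9b, mem[0x22]=0x57, mem[0x07]=0xef, mem[0x15]=0xef

MEM[0x04,0x1d,0x22,0x07,0x15] = ef 9b 57 ef ef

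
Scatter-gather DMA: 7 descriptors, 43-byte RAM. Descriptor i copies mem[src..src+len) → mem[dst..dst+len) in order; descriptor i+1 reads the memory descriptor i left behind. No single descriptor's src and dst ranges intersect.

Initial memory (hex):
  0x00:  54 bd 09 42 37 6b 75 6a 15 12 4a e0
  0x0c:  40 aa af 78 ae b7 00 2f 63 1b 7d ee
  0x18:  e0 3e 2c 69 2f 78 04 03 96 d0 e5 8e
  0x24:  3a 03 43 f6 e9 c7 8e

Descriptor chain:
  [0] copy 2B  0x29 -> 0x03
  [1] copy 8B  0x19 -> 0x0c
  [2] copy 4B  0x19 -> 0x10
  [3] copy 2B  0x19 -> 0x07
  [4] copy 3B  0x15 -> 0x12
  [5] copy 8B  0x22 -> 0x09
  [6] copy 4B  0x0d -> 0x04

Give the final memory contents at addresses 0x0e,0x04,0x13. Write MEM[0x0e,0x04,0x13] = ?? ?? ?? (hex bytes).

MEM[0x0e,0x04,0x13] = f6 43 7d

[0] 0x29->0x03 len=2 : c7 8e
[1] 0x19->0x0c len=8 : 3e 2c 69 2f 78 04 03 96
[2] 0x19->0x10 len=4 : 3e 2c 69 2f
[3] 0x19->0x07 len=2 : 3e 2c
[4] 0x15->0x12 len=3 : 1b 7d ee
[5] 0x22->0x09 len=8 : e5 8e 3a 03 43 f6 e9 c7
[6] 0x0d->0x04 len=4 : 43 f6 e9 c7
query mem[0x0e]=0xf6, mem[0x04]=0x43, mem[0x13]=0x7d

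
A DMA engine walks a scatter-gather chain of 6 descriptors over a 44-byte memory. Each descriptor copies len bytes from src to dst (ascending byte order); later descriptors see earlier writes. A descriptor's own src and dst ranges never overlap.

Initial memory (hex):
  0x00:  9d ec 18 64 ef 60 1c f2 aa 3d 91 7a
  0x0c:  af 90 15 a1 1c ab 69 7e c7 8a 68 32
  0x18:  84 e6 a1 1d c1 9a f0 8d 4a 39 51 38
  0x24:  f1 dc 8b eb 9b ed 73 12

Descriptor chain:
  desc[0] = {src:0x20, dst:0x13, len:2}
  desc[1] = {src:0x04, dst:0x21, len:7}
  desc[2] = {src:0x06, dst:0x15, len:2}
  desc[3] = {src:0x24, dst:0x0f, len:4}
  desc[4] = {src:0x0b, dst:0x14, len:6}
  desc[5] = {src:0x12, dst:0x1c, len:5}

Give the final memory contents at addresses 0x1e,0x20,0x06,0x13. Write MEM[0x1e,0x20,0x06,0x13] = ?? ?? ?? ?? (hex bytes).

D0: mem[0x13..0x14] <- [4a 39]
D1: mem[0x21..0x27] <- [ef 60 1c f2 aa 3d 91]
D2: mem[0x15..0x16] <- [1c f2]
D3: mem[0x0f..0x12] <- [f2 aa 3d 91]
D4: mem[0x14..0x19] <- [7a af 90 15 f2 aa]
D5: mem[0x1c..0x20] <- [91 4a 7a af 90]
query mem[0x1e]=0x7a, mem[0x20]=0x90, mem[0x06]=0x1c, mem[0x13]=0x4a

MEM[0x1e,0x20,0x06,0x13] = 7a 90 1c 4a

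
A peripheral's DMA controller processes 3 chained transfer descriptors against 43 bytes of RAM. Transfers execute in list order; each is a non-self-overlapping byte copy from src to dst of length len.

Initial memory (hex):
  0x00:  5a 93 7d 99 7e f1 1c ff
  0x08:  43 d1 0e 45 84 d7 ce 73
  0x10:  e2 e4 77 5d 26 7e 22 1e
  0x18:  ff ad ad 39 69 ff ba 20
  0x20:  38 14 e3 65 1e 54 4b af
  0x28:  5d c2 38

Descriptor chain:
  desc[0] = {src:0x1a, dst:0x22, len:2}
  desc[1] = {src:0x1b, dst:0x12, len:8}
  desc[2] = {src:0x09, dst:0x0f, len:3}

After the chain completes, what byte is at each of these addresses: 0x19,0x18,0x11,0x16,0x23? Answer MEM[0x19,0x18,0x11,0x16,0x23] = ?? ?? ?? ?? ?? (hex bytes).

MEM[0x19,0x18,0x11,0x16,0x23] = ad 14 45 20 39

D0: mem[0x22..0x23] <- [ad 39]
D1: mem[0x12..0x19] <- [39 69 ff ba 20 38 14 ad]
D2: mem[0x0f..0x11] <- [d1 0e 45]
query mem[0x19]=0xad, mem[0x18]=0x14, mem[0x11]=0x45, mem[0x16]=0x20, mem[0x23]=0x39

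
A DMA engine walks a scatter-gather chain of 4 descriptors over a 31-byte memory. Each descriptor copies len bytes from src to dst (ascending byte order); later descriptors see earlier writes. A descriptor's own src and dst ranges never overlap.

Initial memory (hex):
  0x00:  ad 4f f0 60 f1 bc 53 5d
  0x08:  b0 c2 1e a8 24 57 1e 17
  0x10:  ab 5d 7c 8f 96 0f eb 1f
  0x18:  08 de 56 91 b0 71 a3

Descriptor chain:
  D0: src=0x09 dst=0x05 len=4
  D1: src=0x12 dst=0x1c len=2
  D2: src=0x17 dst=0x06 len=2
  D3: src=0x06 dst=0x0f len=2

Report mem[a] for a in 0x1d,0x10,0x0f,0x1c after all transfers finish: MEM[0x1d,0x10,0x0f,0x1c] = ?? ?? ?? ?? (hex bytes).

[0] 0x09->0x05 len=4 : c2 1e a8 24
[1] 0x12->0x1c len=2 : 7c 8f
[2] 0x17->0x06 len=2 : 1f 08
[3] 0x06->0x0f len=2 : 1f 08
query mem[0x1d]=0x8f, mem[0x10]=0x08, mem[0x0f]=0x1f, mem[0x1c]=0x7c

MEM[0x1d,0x10,0x0f,0x1c] = 8f 08 1f 7c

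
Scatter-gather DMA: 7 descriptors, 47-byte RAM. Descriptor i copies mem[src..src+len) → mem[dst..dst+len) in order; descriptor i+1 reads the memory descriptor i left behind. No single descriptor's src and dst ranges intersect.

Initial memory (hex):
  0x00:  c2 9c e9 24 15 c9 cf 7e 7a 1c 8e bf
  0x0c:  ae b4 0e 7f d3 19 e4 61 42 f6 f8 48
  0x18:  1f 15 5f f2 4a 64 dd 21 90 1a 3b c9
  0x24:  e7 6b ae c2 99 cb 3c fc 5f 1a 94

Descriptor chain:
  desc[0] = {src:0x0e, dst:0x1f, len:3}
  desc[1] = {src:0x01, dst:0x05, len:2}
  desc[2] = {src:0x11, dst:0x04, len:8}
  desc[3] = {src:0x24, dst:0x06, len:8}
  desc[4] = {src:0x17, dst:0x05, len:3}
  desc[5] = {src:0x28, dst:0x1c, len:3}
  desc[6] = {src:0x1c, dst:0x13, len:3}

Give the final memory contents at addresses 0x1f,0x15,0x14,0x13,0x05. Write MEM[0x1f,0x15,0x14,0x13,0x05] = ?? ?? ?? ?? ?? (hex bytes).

MEM[0x1f,0x15,0x14,0x13,0x05] = 0e 3c cb 99 48

#0 dst[0x1f+3] := {0x0e,0x7f,0xd3}
#1 dst[0x05+2] := {0x9c,0xe9}
#2 dst[0x04+8] := {0x19,0xe4,0x61,0x42,0xf6,0xf8,0x48,0x1f}
#3 dst[0x06+8] := {0xe7,0x6b,0xae,0xc2,0x99,0xcb,0x3c,0xfc}
#4 dst[0x05+3] := {0x48,0x1f,0x15}
#5 dst[0x1c+3] := {0x99,0xcb,0x3c}
#6 dst[0x13+3] := {0x99,0xcb,0x3c}
query mem[0x1f]=0x0e, mem[0x15]=0x3c, mem[0x14]=0xcb, mem[0x13]=0x99, mem[0x05]=0x48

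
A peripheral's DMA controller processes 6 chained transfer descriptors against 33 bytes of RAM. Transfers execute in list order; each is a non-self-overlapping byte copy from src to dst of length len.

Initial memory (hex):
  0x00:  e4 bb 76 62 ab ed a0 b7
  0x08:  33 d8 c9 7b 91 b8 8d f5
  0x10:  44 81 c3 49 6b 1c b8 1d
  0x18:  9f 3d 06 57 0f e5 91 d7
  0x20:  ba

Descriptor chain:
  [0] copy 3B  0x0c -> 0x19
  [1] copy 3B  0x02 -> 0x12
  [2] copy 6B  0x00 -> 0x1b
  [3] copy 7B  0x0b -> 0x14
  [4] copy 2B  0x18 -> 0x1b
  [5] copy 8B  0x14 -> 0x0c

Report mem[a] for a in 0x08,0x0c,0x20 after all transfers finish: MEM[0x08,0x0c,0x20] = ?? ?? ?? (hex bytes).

MEM[0x08,0x0c,0x20] = 33 7b ed

#0 dst[0x19+3] := {0x91,0xb8,0x8d}
#1 dst[0x12+3] := {0x76,0x62,0xab}
#2 dst[0x1b+6] := {0xe4,0xbb,0x76,0x62,0xab,0xed}
#3 dst[0x14+7] := {0x7b,0x91,0xb8,0x8d,0xf5,0x44,0x81}
#4 dst[0x1b+2] := {0xf5,0x44}
#5 dst[0x0c+8] := {0x7b,0x91,0xb8,0x8d,0xf5,0x44,0x81,0xf5}
query mem[0x08]=0x33, mem[0x0c]=0x7b, mem[0x20]=0xed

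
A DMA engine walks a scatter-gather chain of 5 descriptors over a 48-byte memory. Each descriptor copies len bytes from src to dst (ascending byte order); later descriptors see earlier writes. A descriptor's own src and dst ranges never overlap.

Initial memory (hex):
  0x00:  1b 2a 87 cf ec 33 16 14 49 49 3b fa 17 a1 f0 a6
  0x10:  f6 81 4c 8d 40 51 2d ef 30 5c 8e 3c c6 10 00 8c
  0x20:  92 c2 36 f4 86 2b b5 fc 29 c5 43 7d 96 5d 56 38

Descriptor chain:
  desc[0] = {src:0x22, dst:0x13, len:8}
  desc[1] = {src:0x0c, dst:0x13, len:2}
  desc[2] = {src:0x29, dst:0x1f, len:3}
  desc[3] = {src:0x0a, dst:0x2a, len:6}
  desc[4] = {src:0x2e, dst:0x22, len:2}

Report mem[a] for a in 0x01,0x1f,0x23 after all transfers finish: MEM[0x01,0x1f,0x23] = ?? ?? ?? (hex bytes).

[0] 0x22->0x13 len=8 : 36 f4 86 2b b5 fc 29 c5
[1] 0x0c->0x13 len=2 : 17 a1
[2] 0x29->0x1f len=3 : c5 43 7d
[3] 0x0a->0x2a len=6 : 3b fa 17 a1 f0 a6
[4] 0x2e->0x22 len=2 : f0 a6
query mem[0x01]=0x2a, mem[0x1f]=0xc5, mem[0x23]=0xa6

MEM[0x01,0x1f,0x23] = 2a c5 a6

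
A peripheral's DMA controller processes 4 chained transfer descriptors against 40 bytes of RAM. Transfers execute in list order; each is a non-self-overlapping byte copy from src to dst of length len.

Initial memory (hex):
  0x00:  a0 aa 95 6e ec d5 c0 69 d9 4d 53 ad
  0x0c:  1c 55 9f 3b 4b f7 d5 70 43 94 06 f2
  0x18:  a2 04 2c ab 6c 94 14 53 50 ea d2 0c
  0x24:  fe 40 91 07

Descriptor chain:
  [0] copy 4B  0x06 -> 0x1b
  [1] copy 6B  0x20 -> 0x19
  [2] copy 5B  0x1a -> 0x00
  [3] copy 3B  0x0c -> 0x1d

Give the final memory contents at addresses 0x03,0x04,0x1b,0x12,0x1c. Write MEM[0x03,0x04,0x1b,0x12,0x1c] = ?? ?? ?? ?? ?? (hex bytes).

MEM[0x03,0x04,0x1b,0x12,0x1c] = fe 40 d2 d5 0c

D0: mem[0x1b..0x1e] <- [c0 69 d9 4d]
D1: mem[0x19..0x1e] <- [50 ea d2 0c fe 40]
D2: mem[0x00..0x04] <- [ea d2 0c fe 40]
D3: mem[0x1d..0x1f] <- [1c 55 9f]
query mem[0x03]=0xfe, mem[0x04]=0x40, mem[0x1b]=0xd2, mem[0x12]=0xd5, mem[0x1c]=0x0c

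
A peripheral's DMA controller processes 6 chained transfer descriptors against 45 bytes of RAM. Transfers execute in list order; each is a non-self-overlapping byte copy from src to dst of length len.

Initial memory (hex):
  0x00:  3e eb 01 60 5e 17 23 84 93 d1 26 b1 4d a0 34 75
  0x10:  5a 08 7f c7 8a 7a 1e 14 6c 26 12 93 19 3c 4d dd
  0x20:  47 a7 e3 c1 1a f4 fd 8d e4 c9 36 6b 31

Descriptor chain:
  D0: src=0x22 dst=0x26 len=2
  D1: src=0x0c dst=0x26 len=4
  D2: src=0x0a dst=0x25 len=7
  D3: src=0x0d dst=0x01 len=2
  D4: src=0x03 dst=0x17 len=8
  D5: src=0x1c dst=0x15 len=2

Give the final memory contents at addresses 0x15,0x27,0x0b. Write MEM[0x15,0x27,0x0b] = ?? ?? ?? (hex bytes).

MEM[0x15,0x27,0x0b] = 93 4d b1

D0: mem[0x26..0x27] <- [e3 c1]
D1: mem[0x26..0x29] <- [4d a0 34 75]
D2: mem[0x25..0x2b] <- [26 b1 4d a0 34 75 5a]
D3: mem[0x01..0x02] <- [a0 34]
D4: mem[0x17..0x1e] <- [60 5e 17 23 84 93 d1 26]
D5: mem[0x15..0x16] <- [93 d1]
query mem[0x15]=0x93, mem[0x27]=0x4d, mem[0x0b]=0xb1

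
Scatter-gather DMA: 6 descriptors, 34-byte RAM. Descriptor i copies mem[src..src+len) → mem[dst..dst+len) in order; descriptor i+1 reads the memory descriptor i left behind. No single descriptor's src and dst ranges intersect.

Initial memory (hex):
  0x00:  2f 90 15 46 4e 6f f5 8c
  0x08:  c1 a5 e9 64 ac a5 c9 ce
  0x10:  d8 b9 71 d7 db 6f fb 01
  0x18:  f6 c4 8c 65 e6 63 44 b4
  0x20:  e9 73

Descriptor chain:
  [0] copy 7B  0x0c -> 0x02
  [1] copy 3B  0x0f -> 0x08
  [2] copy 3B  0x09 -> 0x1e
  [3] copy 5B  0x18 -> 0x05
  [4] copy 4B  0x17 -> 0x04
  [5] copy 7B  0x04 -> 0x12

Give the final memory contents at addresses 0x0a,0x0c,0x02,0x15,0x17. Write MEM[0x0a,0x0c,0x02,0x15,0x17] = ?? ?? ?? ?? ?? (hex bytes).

[0] 0x0c->0x02 len=7 : ac a5 c9 ce d8 b9 71
[1] 0x0f->0x08 len=3 : ce d8 b9
[2] 0x09->0x1e len=3 : d8 b9 64
[3] 0x18->0x05 len=5 : f6 c4 8c 65 e6
[4] 0x17->0x04 len=4 : 01 f6 c4 8c
[5] 0x04->0x12 len=7 : 01 f6 c4 8c 65 e6 b9
query mem[0x0a]=0xb9, mem[0x0c]=0xac, mem[0x02]=0xac, mem[0x15]=0x8c, mem[0x17]=0xe6

MEM[0x0a,0x0c,0x02,0x15,0x17] = b9 ac ac 8c e6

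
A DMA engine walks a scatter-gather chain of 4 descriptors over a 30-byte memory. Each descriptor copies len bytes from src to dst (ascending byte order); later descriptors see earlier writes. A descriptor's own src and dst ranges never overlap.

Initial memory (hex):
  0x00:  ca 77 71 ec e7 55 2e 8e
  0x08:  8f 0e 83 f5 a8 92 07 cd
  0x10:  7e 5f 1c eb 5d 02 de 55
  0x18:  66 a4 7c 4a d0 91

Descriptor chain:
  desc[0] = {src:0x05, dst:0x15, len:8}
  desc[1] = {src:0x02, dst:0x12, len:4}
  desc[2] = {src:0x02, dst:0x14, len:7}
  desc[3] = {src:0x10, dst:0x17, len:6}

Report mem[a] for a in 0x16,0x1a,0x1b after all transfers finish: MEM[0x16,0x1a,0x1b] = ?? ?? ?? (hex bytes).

MEM[0x16,0x1a,0x1b] = e7 ec 71

D0: mem[0x15..0x1c] <- [55 2e 8e 8f 0e 83 f5 a8]
D1: mem[0x12..0x15] <- [71 ec e7 55]
D2: mem[0x14..0x1a] <- [71 ec e7 55 2e 8e 8f]
D3: mem[0x17..0x1c] <- [7e 5f 71 ec 71 ec]
query mem[0x16]=0xe7, mem[0x1a]=0xec, mem[0x1b]=0x71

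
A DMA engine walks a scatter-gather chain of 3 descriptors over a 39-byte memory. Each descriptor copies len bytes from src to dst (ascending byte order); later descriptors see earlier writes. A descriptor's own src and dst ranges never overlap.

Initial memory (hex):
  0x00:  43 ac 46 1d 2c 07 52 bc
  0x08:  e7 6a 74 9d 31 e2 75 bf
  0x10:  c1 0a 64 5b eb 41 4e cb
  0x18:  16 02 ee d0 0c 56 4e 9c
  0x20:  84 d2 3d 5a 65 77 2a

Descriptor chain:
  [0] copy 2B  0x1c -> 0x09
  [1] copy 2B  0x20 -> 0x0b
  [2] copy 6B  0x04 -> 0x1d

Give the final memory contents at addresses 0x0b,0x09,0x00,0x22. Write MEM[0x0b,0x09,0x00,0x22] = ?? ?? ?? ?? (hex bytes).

MEM[0x0b,0x09,0x00,0x22] = 84 0c 43 0c

#0 dst[0x09+2] := {0x0c,0x56}
#1 dst[0x0b+2] := {0x84,0xd2}
#2 dst[0x1d+6] := {0x2c,0x07,0x52,0xbc,0xe7,0x0c}
query mem[0x0b]=0x84, mem[0x09]=0x0c, mem[0x00]=0x43, mem[0x22]=0x0c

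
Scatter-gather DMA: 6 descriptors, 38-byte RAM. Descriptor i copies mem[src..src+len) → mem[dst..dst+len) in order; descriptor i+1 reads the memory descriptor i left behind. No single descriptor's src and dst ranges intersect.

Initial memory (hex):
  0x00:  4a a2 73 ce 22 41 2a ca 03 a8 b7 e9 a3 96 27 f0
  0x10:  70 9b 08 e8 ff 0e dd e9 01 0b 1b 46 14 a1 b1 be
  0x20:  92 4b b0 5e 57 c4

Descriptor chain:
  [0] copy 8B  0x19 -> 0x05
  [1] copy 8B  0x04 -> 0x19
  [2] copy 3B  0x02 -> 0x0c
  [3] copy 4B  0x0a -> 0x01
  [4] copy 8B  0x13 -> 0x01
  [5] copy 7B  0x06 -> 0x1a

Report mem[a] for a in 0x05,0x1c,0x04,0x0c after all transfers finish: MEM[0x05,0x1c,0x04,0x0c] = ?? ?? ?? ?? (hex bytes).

MEM[0x05,0x1c,0x04,0x0c] = e9 0b dd 73

D0: mem[0x05..0x0c] <- [0b 1b 46 14 a1 b1 be 92]
D1: mem[0x19..0x20] <- [22 0b 1b 46 14 a1 b1 be]
D2: mem[0x0c..0x0e] <- [73 ce 22]
D3: mem[0x01..0x04] <- [b1 be 73 ce]
D4: mem[0x01..0x08] <- [e8 ff 0e dd e9 01 22 0b]
D5: mem[0x1a..0x20] <- [01 22 0b a1 b1 be 73]
query mem[0x05]=0xe9, mem[0x1c]=0x0b, mem[0x04]=0xdd, mem[0x0c]=0x73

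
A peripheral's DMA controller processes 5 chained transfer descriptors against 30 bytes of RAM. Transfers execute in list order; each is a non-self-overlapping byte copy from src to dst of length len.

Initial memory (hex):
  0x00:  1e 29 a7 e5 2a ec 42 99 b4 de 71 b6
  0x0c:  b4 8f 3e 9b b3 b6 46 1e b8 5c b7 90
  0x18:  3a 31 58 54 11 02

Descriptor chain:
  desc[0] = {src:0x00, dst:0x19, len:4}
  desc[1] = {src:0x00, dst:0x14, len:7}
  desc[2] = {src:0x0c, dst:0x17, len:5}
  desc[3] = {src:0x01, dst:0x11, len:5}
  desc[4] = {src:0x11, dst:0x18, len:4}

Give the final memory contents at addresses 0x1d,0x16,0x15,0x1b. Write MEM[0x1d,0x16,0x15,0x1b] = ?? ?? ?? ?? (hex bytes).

D0: mem[0x19..0x1c] <- [1e 29 a7 e5]
D1: mem[0x14..0x1a] <- [1e 29 a7 e5 2a ec 42]
D2: mem[0x17..0x1b] <- [b4 8f 3e 9b b3]
D3: mem[0x11..0x15] <- [29 a7 e5 2a ec]
D4: mem[0x18..0x1b] <- [29 a7 e5 2a]
query mem[0x1d]=0x02, mem[0x16]=0xa7, mem[0x15]=0xec, mem[0x1b]=0x2a

MEM[0x1d,0x16,0x15,0x1b] = 02 a7 ec 2a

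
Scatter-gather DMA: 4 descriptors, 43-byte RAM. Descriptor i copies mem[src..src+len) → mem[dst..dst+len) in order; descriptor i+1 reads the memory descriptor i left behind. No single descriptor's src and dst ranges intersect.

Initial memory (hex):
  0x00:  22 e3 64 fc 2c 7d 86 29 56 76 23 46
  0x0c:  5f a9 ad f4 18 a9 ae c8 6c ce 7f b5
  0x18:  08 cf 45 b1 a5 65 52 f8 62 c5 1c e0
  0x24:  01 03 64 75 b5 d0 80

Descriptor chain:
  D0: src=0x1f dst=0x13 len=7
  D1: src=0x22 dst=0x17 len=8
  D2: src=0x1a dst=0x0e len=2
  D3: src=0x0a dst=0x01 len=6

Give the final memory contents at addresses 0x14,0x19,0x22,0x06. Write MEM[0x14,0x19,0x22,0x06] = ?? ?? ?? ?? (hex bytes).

D0: mem[0x13..0x19] <- [f8 62 c5 1c e0 01 03]
D1: mem[0x17..0x1e] <- [1c e0 01 03 64 75 b5 d0]
D2: mem[0x0e..0x0f] <- [03 64]
D3: mem[0x01..0x06] <- [23 46 5f a9 03 64]
query mem[0x14]=0x62, mem[0x19]=0x01, mem[0x22]=0x1c, mem[0x06]=0x64

MEM[0x14,0x19,0x22,0x06] = 62 01 1c 64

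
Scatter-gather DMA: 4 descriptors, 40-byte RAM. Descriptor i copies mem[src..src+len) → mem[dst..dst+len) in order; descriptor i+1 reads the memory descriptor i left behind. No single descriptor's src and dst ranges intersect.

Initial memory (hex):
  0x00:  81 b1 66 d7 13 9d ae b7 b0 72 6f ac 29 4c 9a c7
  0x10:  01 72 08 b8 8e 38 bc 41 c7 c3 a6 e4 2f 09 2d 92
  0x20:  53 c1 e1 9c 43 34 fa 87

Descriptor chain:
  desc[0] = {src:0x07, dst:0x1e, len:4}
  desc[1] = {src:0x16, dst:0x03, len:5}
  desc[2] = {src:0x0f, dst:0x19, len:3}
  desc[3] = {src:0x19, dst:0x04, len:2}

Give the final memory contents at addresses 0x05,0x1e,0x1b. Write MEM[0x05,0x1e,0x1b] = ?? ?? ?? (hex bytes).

  after D0: wrote 4B at 0x1e = b7b0726f
  after D1: wrote 5B at 0x03 = bc41c7c3a6
  after D2: wrote 3B at 0x19 = c70172
  after D3: wrote 2B at 0x04 = c701
query mem[0x05]=0x01, mem[0x1e]=0xb7, mem[0x1b]=0x72

MEM[0x05,0x1e,0x1b] = 01 b7 72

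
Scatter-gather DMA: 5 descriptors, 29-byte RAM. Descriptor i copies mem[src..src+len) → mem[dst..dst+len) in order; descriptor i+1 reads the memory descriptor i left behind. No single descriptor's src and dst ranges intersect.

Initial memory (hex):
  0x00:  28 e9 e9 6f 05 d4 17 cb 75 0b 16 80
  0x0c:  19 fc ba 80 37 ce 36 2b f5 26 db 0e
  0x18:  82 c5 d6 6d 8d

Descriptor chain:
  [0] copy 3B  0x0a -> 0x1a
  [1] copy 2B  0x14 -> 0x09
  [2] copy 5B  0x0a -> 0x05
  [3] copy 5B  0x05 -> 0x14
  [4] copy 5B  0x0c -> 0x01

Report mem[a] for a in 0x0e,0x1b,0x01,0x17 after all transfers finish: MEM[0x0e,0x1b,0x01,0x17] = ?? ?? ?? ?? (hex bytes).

MEM[0x0e,0x1b,0x01,0x17] = ba 80 19 fc

[0] 0x0a->0x1a len=3 : 16 80 19
[1] 0x14->0x09 len=2 : f5 26
[2] 0x0a->0x05 len=5 : 26 80 19 fc ba
[3] 0x05->0x14 len=5 : 26 80 19 fc ba
[4] 0x0c->0x01 len=5 : 19 fc ba 80 37
query mem[0x0e]=0xba, mem[0x1b]=0x80, mem[0x01]=0x19, mem[0x17]=0xfc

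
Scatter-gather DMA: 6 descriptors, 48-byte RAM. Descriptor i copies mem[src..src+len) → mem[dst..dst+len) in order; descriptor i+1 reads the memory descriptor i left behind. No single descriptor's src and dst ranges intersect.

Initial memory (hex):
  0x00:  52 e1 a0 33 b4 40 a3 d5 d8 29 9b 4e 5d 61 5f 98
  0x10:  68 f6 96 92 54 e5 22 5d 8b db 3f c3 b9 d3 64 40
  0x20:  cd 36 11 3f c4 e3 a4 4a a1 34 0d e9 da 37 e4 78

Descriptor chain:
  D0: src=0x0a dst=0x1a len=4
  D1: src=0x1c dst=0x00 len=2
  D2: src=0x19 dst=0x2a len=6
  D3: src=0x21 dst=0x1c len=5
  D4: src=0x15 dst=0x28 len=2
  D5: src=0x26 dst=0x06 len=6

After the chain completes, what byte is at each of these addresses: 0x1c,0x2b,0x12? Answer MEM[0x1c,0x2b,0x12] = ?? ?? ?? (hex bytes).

MEM[0x1c,0x2b,0x12] = 36 9b 96

D0: mem[0x1a..0x1d] <- [9b 4e 5d 61]
D1: mem[0x00..0x01] <- [5d 61]
D2: mem[0x2a..0x2f] <- [db 9b 4e 5d 61 64]
D3: mem[0x1c..0x20] <- [36 11 3f c4 e3]
D4: mem[0x28..0x29] <- [e5 22]
D5: mem[0x06..0x0b] <- [a4 4a e5 22 db 9b]
query mem[0x1c]=0x36, mem[0x2b]=0x9b, mem[0x12]=0x96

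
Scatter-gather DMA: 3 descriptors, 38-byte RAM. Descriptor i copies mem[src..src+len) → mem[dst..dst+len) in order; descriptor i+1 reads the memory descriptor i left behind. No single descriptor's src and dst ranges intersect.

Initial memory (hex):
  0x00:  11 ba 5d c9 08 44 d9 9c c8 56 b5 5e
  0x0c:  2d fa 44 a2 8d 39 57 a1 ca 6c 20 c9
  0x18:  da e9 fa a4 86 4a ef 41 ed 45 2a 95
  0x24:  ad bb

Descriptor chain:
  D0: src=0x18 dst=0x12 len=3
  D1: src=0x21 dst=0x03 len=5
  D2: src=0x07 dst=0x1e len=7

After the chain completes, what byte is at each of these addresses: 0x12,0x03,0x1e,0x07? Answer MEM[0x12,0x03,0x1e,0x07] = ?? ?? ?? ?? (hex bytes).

#0 dst[0x12+3] := {0xda,0xe9,0xfa}
#1 dst[0x03+5] := {0x45,0x2a,0x95,0xad,0xbb}
#2 dst[0x1e+7] := {0xbb,0xc8,0x56,0xb5,0x5e,0x2d,0xfa}
query mem[0x12]=0xda, mem[0x03]=0x45, mem[0x1e]=0xbb, mem[0x07]=0xbb

MEM[0x12,0x03,0x1e,0x07] = da 45 bb bb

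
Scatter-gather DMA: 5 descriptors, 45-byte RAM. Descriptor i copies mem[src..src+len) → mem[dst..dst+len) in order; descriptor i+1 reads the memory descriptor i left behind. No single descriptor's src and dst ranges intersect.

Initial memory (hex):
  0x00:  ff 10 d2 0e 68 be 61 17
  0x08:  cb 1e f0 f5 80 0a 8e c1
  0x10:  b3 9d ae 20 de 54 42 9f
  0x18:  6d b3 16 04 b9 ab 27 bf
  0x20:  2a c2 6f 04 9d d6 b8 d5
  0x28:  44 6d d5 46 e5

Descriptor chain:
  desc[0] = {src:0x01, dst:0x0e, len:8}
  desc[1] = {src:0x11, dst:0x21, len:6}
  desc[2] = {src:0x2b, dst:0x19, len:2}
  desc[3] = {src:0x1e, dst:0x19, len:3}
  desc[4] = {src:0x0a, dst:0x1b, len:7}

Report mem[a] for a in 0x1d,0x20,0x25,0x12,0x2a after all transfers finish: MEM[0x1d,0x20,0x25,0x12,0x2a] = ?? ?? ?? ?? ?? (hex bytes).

MEM[0x1d,0x20,0x25,0x12,0x2a] = 80 d2 cb be d5

D0: mem[0x0e..0x15] <- [10 d2 0e 68 be 61 17 cb]
D1: mem[0x21..0x26] <- [68 be 61 17 cb 42]
D2: mem[0x19..0x1a] <- [46 e5]
D3: mem[0x19..0x1b] <- [27 bf 2a]
D4: mem[0x1b..0x21] <- [f0 f5 80 0a 10 d2 0e]
query mem[0x1d]=0x80, mem[0x20]=0xd2, mem[0x25]=0xcb, mem[0x12]=0xbe, mem[0x2a]=0xd5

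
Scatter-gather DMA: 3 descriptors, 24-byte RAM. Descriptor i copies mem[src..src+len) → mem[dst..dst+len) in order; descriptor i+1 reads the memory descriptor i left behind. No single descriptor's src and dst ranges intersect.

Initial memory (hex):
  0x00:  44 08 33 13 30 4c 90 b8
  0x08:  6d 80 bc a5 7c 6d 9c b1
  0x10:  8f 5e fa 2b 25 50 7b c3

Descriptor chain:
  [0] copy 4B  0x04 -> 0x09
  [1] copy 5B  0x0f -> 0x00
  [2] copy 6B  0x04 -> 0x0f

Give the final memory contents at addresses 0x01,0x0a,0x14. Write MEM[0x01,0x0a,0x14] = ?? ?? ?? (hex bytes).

MEM[0x01,0x0a,0x14] = 8f 4c 30

D0: mem[0x09..0x0c] <- [30 4c 90 b8]
D1: mem[0x00..0x04] <- [b1 8f 5e fa 2b]
D2: mem[0x0f..0x14] <- [2b 4c 90 b8 6d 30]
query mem[0x01]=0x8f, mem[0x0a]=0x4c, mem[0x14]=0x30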